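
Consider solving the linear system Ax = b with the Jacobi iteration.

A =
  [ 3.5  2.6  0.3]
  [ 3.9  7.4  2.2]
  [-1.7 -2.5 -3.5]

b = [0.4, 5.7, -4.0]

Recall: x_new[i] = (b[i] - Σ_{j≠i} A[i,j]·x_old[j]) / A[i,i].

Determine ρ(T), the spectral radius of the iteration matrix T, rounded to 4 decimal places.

Split A = D + L + U, D = diag(3.5, 7.4, -3.5).
Jacobi: T = -D⁻¹(L+U), T[1,0] = -(3.9)/(7.4) = -0.5270; T[1,1] = 0.
  T[0,:] = [+0.0000  -0.7429  -0.0857]
  T[1,:] = [-0.5270  +0.0000  -0.2973]
  T[2,:] = [-0.4857  -0.7143  +0.0000]
eigenvalue magnitudes: 0.8952, 0.6585, 0.2367.
ρ(T) = max|λ| = 0.8952; 0.8952 < 1: convergent.

0.8952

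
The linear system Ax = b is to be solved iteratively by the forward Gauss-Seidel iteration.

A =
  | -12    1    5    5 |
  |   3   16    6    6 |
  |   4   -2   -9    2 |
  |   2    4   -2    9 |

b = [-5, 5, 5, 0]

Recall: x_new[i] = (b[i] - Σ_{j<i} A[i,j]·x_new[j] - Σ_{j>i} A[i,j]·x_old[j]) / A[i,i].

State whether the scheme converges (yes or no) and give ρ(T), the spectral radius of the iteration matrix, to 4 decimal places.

yes, ρ = 0.5259

Write A = D+L+U with D = diag(-12, 16, -9, 9).
GS T = -(D+L)⁻¹U: row 0 first, T[0,3] = -(5)/(-12) = +0.4167; later rows by forward substitution.
  T[0,:] = [+0.0000 +0.0833 +0.4167 +0.4167]
  T[1,:] = [+0.0000 -0.0156 -0.4531 -0.4531]
  T[2,:] = [+0.0000 +0.0405 +0.2859 +0.5081]
  T[3,:] = [+0.0000 -0.0026 +0.1723 +0.2217]
eigenvalue magnitudes: 0.5259, 0.0542, 0.0542, 0.0000.
ρ(T) = max|λ| = 0.5259; 0.5259 < 1, so it converges for any x₀.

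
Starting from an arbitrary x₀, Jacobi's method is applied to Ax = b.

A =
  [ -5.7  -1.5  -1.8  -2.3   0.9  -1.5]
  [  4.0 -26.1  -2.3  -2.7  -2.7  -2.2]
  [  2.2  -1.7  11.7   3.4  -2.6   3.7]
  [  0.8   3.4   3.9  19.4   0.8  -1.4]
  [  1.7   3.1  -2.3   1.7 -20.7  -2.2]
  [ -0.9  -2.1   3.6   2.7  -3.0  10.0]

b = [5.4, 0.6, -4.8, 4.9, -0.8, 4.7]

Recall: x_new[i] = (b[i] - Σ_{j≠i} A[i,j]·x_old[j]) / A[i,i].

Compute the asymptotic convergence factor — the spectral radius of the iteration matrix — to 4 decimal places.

0.5242

Split A = D + L + U, D = diag(-5.7, -26.1, 11.7, 19.4, -20.7, 10).
T_J = -D⁻¹(L+U): T[3,5] = -(-1.4)/(19.4) = +0.0722; T[3,3] = 0.
  T[0,:] = [+0.0000 -0.2632 -0.3158 -0.4035 +0.1579 -0.2632]
  T[1,:] = [+0.1533 +0.0000 -0.0881 -0.1034 -0.1034 -0.0843]
  T[2,:] = [-0.1880 +0.1453 +0.0000 -0.2906 +0.2222 -0.3162]
  T[3,:] = [-0.0412 -0.1753 -0.2010 +0.0000 -0.0412 +0.0722]
  T[4,:] = [+0.0821 +0.1498 -0.1111 +0.0821 +0.0000 -0.1063]
  T[5,:] = [+0.0900 +0.2100 -0.3600 -0.2700 +0.3000 +0.0000]
|roots of det(T-λI)|: 0.5242, 0.3414, 0.3025, 0.3025, 0.1824, 0.1824.
ρ(T) = max|λ| = 0.5242; 0.5242 < 1, so it converges for any x₀.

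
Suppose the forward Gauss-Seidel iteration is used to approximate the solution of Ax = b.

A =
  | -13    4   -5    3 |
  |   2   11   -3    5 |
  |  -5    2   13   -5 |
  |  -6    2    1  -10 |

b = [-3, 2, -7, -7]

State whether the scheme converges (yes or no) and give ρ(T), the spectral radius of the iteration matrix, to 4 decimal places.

yes, ρ = 0.7703

Diagonal D = diag(-13, 11, 13, -10); L, U strict lower/upper.
GS T = -(D+L)⁻¹U: row 0 first, T[0,2] = -(-5)/(-13) = -0.3846; later rows by forward substitution.
  T[0,:] = [+0.0000 +0.3077 -0.3846 +0.2308]
  T[1,:] = [+0.0000 -0.0559 +0.3427 -0.4965]
  T[2,:] = [+0.0000 +0.1269 -0.2006 +0.5498]
  T[3,:] = [+0.0000 -0.1831 +0.2792 -0.1828]
eigenvalue magnitudes: 0.7703, 0.2128, 0.1181, 0.0000.
ρ = 0.7703; 0.7703 < 1: convergent.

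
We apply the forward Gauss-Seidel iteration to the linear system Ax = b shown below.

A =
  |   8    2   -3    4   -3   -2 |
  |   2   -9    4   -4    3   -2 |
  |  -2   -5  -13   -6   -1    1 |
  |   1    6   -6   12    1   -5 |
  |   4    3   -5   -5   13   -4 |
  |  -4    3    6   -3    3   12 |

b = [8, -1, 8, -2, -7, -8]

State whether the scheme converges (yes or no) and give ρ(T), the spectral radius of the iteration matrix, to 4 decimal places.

Write A = D+L+U with D = diag(8, -9, -13, 12, 13, 12).
T_GS = -(D+L)⁻¹U: row 0 first, T[0,1] = -(2)/(8) = -0.2500; later rows by forward substitution.
  T[0,:] = [+0.0000, -0.2500, +0.3750, -0.5000, +0.3750, +0.2500]
  T[1,:] = [+0.0000, -0.0556, +0.5278, -0.5556, +0.4167, -0.1667]
  T[2,:] = [+0.0000, +0.0598, -0.2607, -0.1709, -0.2949, +0.1026]
  T[3,:] = [+0.0000, +0.0785, -0.4255, +0.2340, -0.4704, +0.5304]
  T[4,:] = [+0.0000, +0.1430, -0.5011, +0.3063, -0.5059, +0.5127]
  T[5,:] = [+0.0000, -0.1155, +0.1423, +0.0396, +0.1771, +0.0782]
|roots of det(T-λI)|: 0.8984, 0.4066, 0.1608, 0.1608, 0.0464, 0.0000.
ρ = 0.8984; 0.8984 < 1: convergent.

yes, ρ = 0.8984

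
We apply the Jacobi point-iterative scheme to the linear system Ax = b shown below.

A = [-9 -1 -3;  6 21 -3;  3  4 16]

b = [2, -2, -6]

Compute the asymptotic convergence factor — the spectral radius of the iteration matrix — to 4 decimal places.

0.3449

Let D = diag(-9, 21, 16); L, U the strict triangles.
Jacobi T = -D⁻¹(L+U): T[2,0] = -(3)/(16) = -0.1875; T[2,2] = 0.
  T[0,:] = [+0.0000  -0.1111  -0.3333]
  T[1,:] = [-0.2857  +0.0000  +0.1429]
  T[2,:] = [-0.1875  -0.2500  +0.0000]
|λ(T)| sorted: 0.3449, 0.2458, 0.2458.
ρ = 0.3449; 0.3449 < 1 ⇒ converges.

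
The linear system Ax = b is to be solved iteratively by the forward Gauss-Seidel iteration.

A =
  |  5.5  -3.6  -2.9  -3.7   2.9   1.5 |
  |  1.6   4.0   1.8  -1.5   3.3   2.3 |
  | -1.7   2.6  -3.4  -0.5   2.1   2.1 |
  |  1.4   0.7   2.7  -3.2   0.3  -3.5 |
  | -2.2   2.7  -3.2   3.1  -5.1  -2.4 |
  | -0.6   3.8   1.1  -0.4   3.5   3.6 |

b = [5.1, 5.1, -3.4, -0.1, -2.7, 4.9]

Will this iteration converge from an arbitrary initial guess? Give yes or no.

Split A = D + L + U, D = diag(5.5, 4, -3.4, -3.2, -5.1, 3.6).
GS T = -(D+L)⁻¹U: row 0 first, T[0,2] = -(-2.9)/(5.5) = +0.5273; later rows by forward substitution.
  T[0,:] = [+0.0000 +0.6545 +0.5273 +0.6727 -0.5273 -0.2727]
  T[1,:] = [+0.0000 -0.2618 -0.6609 +0.1059 -0.6141 -0.4659]
  T[2,:] = [+0.0000 -0.5275 -0.7690 -0.4024 +0.4117 +0.3977]
  T[3,:] = [+0.0000 -0.2160 -0.5628 -0.0221 +0.0761 -0.9794]
  T[4,:] = [+0.0000 -0.2213 -0.4369 +0.0050 -0.3097 -1.4445]
  T[5,:] = [+0.0000 +0.7378 +1.3827 +0.1160 +0.7441 +1.6203]
|roots of det(T-λI)|: 1.2572, 0.7273, 0.4839, 0.3013, 0.0024, 0.0000.
ρ = 1.2572; 1.2572 > 1: divergent.

no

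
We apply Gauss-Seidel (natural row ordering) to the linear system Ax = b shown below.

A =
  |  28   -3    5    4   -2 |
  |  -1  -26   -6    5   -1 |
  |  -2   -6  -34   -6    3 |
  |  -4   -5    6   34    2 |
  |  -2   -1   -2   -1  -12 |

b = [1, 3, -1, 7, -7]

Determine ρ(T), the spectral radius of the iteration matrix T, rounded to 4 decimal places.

0.2084

Let D = diag(28, -26, -34, 34, -12); L, U the strict triangles.
T_GS = -(D+L)⁻¹U: row 0 first, T[0,2] = -(5)/(28) = -0.1786; later rows by forward substitution.
  T[0,:] = [+0.0000  +0.1071  -0.1786  -0.1429  +0.0714]
  T[1,:] = [+0.0000  -0.0041  -0.2239  +0.1978  -0.0412]
  T[2,:] = [+0.0000  -0.0056  +0.0500  -0.2030  +0.0913]
  T[3,:] = [+0.0000  +0.0130  -0.0628  +0.0481  -0.0726]
  T[4,:] = [+0.0000  -0.0177  +0.0453  +0.0371  -0.0176]
eigenvalue magnitudes: 0.2084, 0.0753, 0.0753, 0.0362, 0.0000.
ρ = 0.2084; 0.2084 < 1 ⇒ converges.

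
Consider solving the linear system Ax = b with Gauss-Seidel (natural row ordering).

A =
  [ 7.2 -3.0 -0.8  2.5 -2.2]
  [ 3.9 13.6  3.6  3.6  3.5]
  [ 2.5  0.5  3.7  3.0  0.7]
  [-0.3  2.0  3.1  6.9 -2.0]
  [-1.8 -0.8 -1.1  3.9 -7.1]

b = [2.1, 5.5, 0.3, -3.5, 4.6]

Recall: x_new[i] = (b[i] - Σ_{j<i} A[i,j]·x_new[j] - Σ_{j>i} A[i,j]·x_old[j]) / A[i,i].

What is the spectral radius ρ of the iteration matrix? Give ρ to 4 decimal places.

Let D = diag(7.2, 13.6, 3.7, 6.9, -7.1); L, U the strict triangles.
T_GS = -(D+L)⁻¹U: row 0 first, T[0,4] = -(-2.2)/(7.2) = +0.3056; later rows by forward substitution.
  T[0,:] = [+0.0000 +0.4167 +0.1111 -0.3472 +0.3056]
  T[1,:] = [+0.0000 -0.1195 -0.2966 -0.1651 -0.3450]
  T[2,:] = [+0.0000 -0.2654 -0.0350 -0.5539 -0.3490]
  T[3,:] = [+0.0000 +0.1720 +0.1065 +0.2816 +0.5599]
  T[4,:] = [+0.0000 +0.0434 +0.0692 +0.3471 +0.3231]
|eigenvalues of T|: 0.6139, 0.2304, 0.2155, 0.2155, 0.0000.
ρ(T) = max|λ| = 0.6139; 0.6139 < 1 ⇒ converges.

0.6139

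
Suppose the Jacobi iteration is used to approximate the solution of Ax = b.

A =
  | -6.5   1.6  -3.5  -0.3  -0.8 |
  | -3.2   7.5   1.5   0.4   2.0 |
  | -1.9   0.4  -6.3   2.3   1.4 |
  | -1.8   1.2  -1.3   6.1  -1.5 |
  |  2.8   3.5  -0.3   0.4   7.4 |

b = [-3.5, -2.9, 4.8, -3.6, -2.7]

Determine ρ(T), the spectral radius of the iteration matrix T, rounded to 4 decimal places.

0.8262

Write A = D+L+U with D = diag(-6.5, 7.5, -6.3, 6.1, 7.4).
Jacobi T = -D⁻¹(L+U): T[4,2] = -(-0.3)/(7.4) = +0.0405; T[4,4] = 0.
  T[0,:] = [+0.0000  +0.2462  -0.5385  -0.0462  -0.1231]
  T[1,:] = [+0.4267  +0.0000  -0.2000  -0.0533  -0.2667]
  T[2,:] = [-0.3016  +0.0635  +0.0000  +0.3651  +0.2222]
  T[3,:] = [+0.2951  -0.1967  +0.2131  +0.0000  +0.2459]
  T[4,:] = [-0.3784  -0.4730  +0.0405  -0.0541  +0.0000]
|λ(T)| sorted: 0.8262, 0.6257, 0.3113, 0.3063, 0.3063.
spectral radius ρ = 0.8262; 0.8262 < 1: convergent.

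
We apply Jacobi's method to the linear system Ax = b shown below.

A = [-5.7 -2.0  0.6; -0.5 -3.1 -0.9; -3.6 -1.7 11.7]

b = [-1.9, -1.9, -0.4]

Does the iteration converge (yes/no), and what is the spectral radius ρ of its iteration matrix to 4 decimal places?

A = D + L + U where D = diag(-5.7, -3.1, 11.7).
T_J = -D⁻¹(L+U): T[0,2] = -(0.6)/(-5.7) = +0.1053; T[0,0] = 0.
  T[0,:] = [+0.0000, -0.3509, +0.1053]
  T[1,:] = [-0.1613, +0.0000, -0.2903]
  T[2,:] = [+0.3077, +0.1453, +0.0000]
eigenvalue magnitudes: 0.3573, 0.2843, 0.2843.
ρ(T) = max|λ| = 0.3573; 0.3573 < 1: convergent.

yes, ρ = 0.3573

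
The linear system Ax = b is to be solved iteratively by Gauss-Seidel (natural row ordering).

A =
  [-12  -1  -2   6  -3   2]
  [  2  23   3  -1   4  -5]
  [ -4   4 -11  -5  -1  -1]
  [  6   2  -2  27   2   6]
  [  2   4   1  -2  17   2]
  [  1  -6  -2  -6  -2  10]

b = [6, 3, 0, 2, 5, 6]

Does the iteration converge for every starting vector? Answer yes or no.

yes

Split A = D + L + U, D = diag(-12, 23, -11, 27, 17, 10).
GS T = -(D+L)⁻¹U: row 0 first, T[0,2] = -(-2)/(-12) = -0.1667; later rows by forward substitution.
  T[0,:] = [+0.0000 -0.0833 -0.1667 +0.5000 -0.2500 +0.1667]
  T[1,:] = [+0.0000 +0.0072 -0.1159 +0.0000 -0.1522 +0.2029]
  T[2,:] = [+0.0000 +0.0329 +0.0184 -0.6364 -0.0553 -0.0777]
  T[3,:] = [+0.0000 +0.0204 +0.0470 -0.1582 -0.0113 -0.2800]
  T[4,:] = [+0.0000 +0.0086 +0.0513 -0.0400 +0.0671 -0.2134]
  T[5,:] = [+0.0000 +0.0332 -0.0107 -0.2802 -0.0708 -0.1212]
eigenvalue magnitudes: 0.4025, 0.1102, 0.1102, 0.0555, 0.0159, 0.0000.
ρ = 0.4025; 0.4025 < 1 ⇒ converges.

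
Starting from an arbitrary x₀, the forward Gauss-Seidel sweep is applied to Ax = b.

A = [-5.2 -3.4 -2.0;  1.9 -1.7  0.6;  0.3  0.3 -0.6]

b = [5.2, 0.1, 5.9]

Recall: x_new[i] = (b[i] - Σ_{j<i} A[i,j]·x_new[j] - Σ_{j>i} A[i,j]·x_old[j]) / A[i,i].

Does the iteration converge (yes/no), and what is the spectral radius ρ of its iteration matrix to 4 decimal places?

yes, ρ = 0.8210

Let D = diag(-5.2, -1.7, -0.6); L, U the strict triangles.
GS T = -(D+L)⁻¹U: row 0 first, T[0,2] = -(-2)/(-5.2) = -0.3846; later rows by forward substitution.
  T[0,:] = [+0.0000 -0.6538 -0.3846]
  T[1,:] = [+0.0000 -0.7308 -0.0769]
  T[2,:] = [+0.0000 -0.6923 -0.2308]
eigenvalue magnitudes: 0.8210, 0.1405, 0.0000.
spectral radius ρ = 0.8210; 0.8210 < 1: convergent.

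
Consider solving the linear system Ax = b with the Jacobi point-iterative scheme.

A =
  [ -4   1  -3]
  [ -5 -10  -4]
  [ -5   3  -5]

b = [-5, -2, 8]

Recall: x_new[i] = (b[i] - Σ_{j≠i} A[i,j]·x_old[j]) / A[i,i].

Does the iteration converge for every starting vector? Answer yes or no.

Split A = D + L + U, D = diag(-4, -10, -5).
T_J = -D⁻¹(L+U): T[0,1] = -(1)/(-4) = +0.2500; T[0,0] = 0.
  T[0,:] = [+0.0000  +0.2500  -0.7500]
  T[1,:] = [-0.5000  +0.0000  -0.4000]
  T[2,:] = [-1.0000  +0.6000  +0.0000]
|λ(T)| sorted: 0.8708, 0.6109, 0.6109.
spectral radius ρ = 0.8708; 0.8708 < 1 ⇒ converges.

yes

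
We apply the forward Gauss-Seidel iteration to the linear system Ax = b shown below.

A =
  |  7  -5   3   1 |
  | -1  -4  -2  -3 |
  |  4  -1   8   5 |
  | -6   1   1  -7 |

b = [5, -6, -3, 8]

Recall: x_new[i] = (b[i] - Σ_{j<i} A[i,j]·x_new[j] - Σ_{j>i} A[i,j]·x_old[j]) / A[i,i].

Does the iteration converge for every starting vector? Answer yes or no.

yes

Write A = D+L+U with D = diag(7, -4, 8, -7).
Gauss-Seidel: T = -(D+L)⁻¹U, row 0 first, T[0,1] = -(-5)/(7) = +0.7143; later rows by forward substitution.
  T[0,:] = [+0.0000  +0.7143  -0.4286  -0.1429]
  T[1,:] = [+0.0000  -0.1786  -0.3929  -0.7143]
  T[2,:] = [+0.0000  -0.3795  +0.1652  -0.6429]
  T[3,:] = [+0.0000  -0.6920  +0.3348  -0.0714]
|roots of det(T-λI)|: 0.8666, 0.4699, 0.4699, 0.0000.
spectral radius ρ = 0.8666; 0.8666 < 1, so it converges for any x₀.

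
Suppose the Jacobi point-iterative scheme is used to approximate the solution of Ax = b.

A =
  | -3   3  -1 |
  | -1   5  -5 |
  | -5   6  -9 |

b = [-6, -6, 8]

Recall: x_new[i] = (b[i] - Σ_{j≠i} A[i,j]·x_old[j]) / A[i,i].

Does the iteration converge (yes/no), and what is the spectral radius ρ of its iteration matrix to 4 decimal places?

no, ρ = 1.2393

Let D = diag(-3, 5, -9); L, U the strict triangles.
Jacobi T = -D⁻¹(L+U): T[0,2] = -(-1)/(-3) = -0.3333; T[0,0] = 0.
  T[0,:] = [+0.0000  +1.0000  -0.3333]
  T[1,:] = [+0.2000  +0.0000  +1.0000]
  T[2,:] = [-0.5556  +0.6667  +0.0000]
eigenvalue magnitudes: 1.2393, 0.6958, 0.6958.
ρ(T) = max|λ| = 1.2393; 1.2393 > 1: divergent.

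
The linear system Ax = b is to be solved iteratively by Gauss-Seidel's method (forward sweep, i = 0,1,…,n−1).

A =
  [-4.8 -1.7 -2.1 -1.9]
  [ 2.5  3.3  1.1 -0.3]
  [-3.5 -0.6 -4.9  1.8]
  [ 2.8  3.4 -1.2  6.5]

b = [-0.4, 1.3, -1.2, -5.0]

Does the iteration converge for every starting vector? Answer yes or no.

yes

Split A = D + L + U, D = diag(-4.8, 3.3, -4.9, 6.5).
Gauss-Seidel: T = -(D+L)⁻¹U, row 0 first, T[0,2] = -(-2.1)/(-4.8) = -0.4375; later rows by forward substitution.
  T[0,:] = [+0.0000  -0.3542  -0.4375  -0.3958]
  T[1,:] = [+0.0000  +0.2683  -0.0019  +0.3908]
  T[2,:] = [+0.0000  +0.2201  +0.3127  +0.6022]
  T[3,:] = [+0.0000  +0.0529  +0.2472  +0.0773]
|eigenvalues of T|: 0.6771, 0.1757, 0.1570, 0.0000.
ρ(T) = max|λ| = 0.6771; 0.6771 < 1, so it converges for any x₀.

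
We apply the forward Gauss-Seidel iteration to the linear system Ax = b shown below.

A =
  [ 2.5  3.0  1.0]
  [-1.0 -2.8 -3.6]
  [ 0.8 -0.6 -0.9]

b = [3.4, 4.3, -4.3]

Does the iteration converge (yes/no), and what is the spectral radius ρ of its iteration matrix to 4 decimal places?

no, ρ = 1.6607

A = D + L + U where D = diag(2.5, -2.8, -0.9).
GS T = -(D+L)⁻¹U: row 0 first, T[0,1] = -(3)/(2.5) = -1.2000; later rows by forward substitution.
  T[0,:] = [+0.0000, -1.2000, -0.4000]
  T[1,:] = [+0.0000, +0.4286, -1.1429]
  T[2,:] = [+0.0000, -1.3524, +0.4063]
moduli |λ_i(T)| = 1.6607, 0.8258, 0.0000.
spectral radius ρ = 1.6607; 1.6607 > 1 ⇒ diverges.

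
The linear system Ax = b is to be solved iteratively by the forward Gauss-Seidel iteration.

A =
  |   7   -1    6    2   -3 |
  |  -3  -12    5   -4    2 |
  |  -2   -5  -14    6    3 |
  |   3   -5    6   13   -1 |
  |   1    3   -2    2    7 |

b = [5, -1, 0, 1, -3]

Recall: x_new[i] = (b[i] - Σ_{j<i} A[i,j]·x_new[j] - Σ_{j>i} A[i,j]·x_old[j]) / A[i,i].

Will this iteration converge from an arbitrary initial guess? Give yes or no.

yes

Diagonal D = diag(7, -12, -14, 13, 7); L, U strict lower/upper.
Gauss-Seidel: T = -(D+L)⁻¹U, row 0 first, T[0,2] = -(6)/(7) = -0.8571; later rows by forward substitution.
  T[0,:] = [+0.0000  +0.1429  -0.8571  -0.2857  +0.4286]
  T[1,:] = [+0.0000  -0.0357  +0.6310  -0.2619  +0.0595]
  T[2,:] = [+0.0000  -0.0077  -0.1029  +0.5629  +0.1318]
  T[3,:] = [+0.0000  -0.0432  +0.4880  -0.2946  -0.0599]
  T[4,:] = [+0.0000  +0.0050  -0.3168  +0.3981  -0.0320]
|eigenvalues of T|: 0.6563, 0.2949, 0.1162, 0.0125, 0.0000.
ρ = 0.6563; 0.6563 < 1, so it converges for any x₀.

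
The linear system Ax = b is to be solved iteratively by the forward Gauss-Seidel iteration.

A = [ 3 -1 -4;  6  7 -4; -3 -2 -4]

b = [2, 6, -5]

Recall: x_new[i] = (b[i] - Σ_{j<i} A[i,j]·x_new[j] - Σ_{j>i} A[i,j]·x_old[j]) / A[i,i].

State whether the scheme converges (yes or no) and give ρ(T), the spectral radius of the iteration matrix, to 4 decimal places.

yes, ρ = 0.8273

A = D + L + U where D = diag(3, 7, -4).
Gauss-Seidel: T = -(D+L)⁻¹U, row 0 first, T[0,1] = -(-1)/(3) = +0.3333; later rows by forward substitution.
  T[0,:] = [+0.0000  +0.3333  +1.3333]
  T[1,:] = [+0.0000  -0.2857  -0.5714]
  T[2,:] = [+0.0000  -0.1071  -0.7143]
eigenvalue magnitudes: 0.8273, 0.1727, 0.0000.
ρ = 0.8273; 0.8273 < 1, so it converges for any x₀.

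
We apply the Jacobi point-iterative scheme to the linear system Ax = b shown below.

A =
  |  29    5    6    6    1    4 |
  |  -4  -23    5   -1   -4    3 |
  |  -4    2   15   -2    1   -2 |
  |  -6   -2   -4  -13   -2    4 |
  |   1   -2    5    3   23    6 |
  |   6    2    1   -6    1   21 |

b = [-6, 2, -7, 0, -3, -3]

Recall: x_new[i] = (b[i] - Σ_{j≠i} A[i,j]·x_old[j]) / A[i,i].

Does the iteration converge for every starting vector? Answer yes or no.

yes

Split A = D + L + U, D = diag(29, -23, 15, -13, 23, 21).
Jacobi: T = -D⁻¹(L+U), T[5,1] = -(2)/(21) = -0.0952; T[5,5] = 0.
  T[0,:] = [+0.0000  -0.1724  -0.2069  -0.2069  -0.0345  -0.1379]
  T[1,:] = [-0.1739  +0.0000  +0.2174  -0.0435  -0.1739  +0.1304]
  T[2,:] = [+0.2667  -0.1333  +0.0000  +0.1333  -0.0667  +0.1333]
  T[3,:] = [-0.4615  -0.1538  -0.3077  +0.0000  -0.1538  +0.3077]
  T[4,:] = [-0.0435  +0.0870  -0.2174  -0.1304  +0.0000  -0.2609]
  T[5,:] = [-0.2857  -0.0952  -0.0476  +0.2857  -0.0476  +0.0000]
moduli |λ_i(T)| = 0.5637, 0.3438, 0.3438, 0.2639, 0.2639, 0.2327.
ρ(T) = max|λ| = 0.5637; 0.5637 < 1: convergent.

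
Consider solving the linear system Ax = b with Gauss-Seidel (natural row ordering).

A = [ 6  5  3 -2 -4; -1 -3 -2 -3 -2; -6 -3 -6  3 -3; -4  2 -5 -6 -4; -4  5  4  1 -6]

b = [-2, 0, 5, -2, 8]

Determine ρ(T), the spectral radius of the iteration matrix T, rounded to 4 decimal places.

1.6422

A = D + L + U where D = diag(6, -3, -6, -6, -6).
GS T = -(D+L)⁻¹U: row 0 first, T[0,4] = -(-4)/(6) = +0.6667; later rows by forward substitution.
  T[0,:] = [+0.0000 -0.8333 -0.5000 +0.3333 +0.6667]
  T[1,:] = [+0.0000 +0.2778 -0.5000 -1.1111 -0.8889]
  T[2,:] = [+0.0000 +0.6944 +0.7500 +0.7222 -0.7222]
  T[3,:] = [+0.0000 +0.0694 -0.4583 -1.1944 -0.8056]
  T[4,:] = [+0.0000 +1.2616 +0.3403 -0.8657 -1.8009]
eigenvalue magnitudes: 1.6422, 0.5565, 0.5565, 0.2428, 0.0000.
spectral radius ρ = 1.6422; 1.6422 > 1 ⇒ diverges.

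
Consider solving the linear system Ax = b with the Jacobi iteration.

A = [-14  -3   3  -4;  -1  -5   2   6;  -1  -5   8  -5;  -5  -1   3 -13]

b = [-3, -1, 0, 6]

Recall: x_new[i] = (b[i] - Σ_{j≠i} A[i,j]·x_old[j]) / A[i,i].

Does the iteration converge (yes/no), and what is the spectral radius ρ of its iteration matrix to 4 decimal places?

yes, ρ = 0.7492

Let D = diag(-14, -5, 8, -13); L, U the strict triangles.
T_J = -D⁻¹(L+U): T[0,2] = -(3)/(-14) = +0.2143; T[0,0] = 0.
  T[0,:] = [+0.0000, -0.2143, +0.2143, -0.2857]
  T[1,:] = [-0.2000, +0.0000, +0.4000, +1.2000]
  T[2,:] = [+0.1250, +0.6250, +0.0000, +0.6250]
  T[3,:] = [-0.3846, -0.0769, +0.2308, +0.0000]
|roots of det(T-λI)|: 0.7492, 0.5887, 0.5887, 0.2635.
ρ = 0.7492; 0.7492 < 1, so it converges for any x₀.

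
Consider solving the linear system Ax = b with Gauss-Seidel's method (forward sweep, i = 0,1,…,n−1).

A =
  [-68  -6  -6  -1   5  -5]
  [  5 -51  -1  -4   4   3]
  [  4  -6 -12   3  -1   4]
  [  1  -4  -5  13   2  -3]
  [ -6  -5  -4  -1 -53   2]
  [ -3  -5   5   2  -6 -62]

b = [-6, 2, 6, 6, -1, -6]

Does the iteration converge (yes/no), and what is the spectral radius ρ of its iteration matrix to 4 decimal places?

yes, ρ = 0.1688

A = D + L + U where D = diag(-68, -51, -12, 13, -53, -62).
GS T = -(D+L)⁻¹U: row 0 first, T[0,2] = -(-6)/(-68) = -0.0882; later rows by forward substitution.
  T[0,:] = [+0.0000, -0.0882, -0.0882, -0.0147, +0.0735, -0.0735]
  T[1,:] = [+0.0000, -0.0087, -0.0283, -0.0799, +0.0856, +0.0516]
  T[2,:] = [+0.0000, -0.0251, -0.0153, +0.2850, -0.1016, +0.2830]
  T[3,:] = [+0.0000, -0.0055, -0.0078, +0.0862, -0.1722, +0.3612]
  T[4,:] = [+0.0000, +0.0128, +0.0140, -0.0139, -0.0055, +0.0130]
  T[5,:] = [+0.0000, +0.0015, +0.0037, +0.0343, -0.0237, +0.0326]
moduli |λ_i(T)| = 0.1688, 0.0698, 0.0508, 0.0355, 0.0057, 0.0000.
ρ(T) = max|λ| = 0.1688; 0.1688 < 1: convergent.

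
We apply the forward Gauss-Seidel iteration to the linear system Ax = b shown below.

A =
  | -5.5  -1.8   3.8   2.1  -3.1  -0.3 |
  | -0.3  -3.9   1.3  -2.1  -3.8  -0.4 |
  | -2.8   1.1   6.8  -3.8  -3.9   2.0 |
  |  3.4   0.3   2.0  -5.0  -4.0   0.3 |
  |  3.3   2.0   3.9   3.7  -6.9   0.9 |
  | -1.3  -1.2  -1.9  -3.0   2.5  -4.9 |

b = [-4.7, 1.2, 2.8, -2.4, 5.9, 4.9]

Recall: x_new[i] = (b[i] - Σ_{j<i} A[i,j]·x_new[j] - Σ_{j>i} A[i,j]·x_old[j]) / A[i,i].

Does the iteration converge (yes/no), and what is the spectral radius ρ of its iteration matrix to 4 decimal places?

no, ρ = 1.2195

A = D + L + U where D = diag(-5.5, -3.9, 6.8, -5, -6.9, -4.9).
GS T = -(D+L)⁻¹U: row 0 first, T[0,4] = -(-3.1)/(-5.5) = -0.5636; later rows by forward substitution.
  T[0,:] = [+0.0000  -0.3273  +0.6909  +0.3818  -0.5636  -0.0545]
  T[1,:] = [+0.0000  +0.0252  +0.2802  -0.5678  -0.9310  -0.0984]
  T[2,:] = [+0.0000  -0.1388  +0.2392  +0.8079  +0.4920  -0.3007]
  T[3,:] = [+0.0000  -0.2766  +0.5823  +0.5487  -1.0423  -0.1033]
  T[4,:] = [+0.0000  -0.3760  +0.8591  +0.7689  -0.8202  -0.1495]
  T[5,:] = [+0.0000  +0.1120  -0.2629  -0.2192  +0.4064  +0.1421]
eigenvalue magnitudes: 1.2195, 0.6894, 0.4998, 0.1355, 0.0296, 0.0000.
ρ(T) = max|λ| = 1.2195; 1.2195 > 1, so it fails to converge.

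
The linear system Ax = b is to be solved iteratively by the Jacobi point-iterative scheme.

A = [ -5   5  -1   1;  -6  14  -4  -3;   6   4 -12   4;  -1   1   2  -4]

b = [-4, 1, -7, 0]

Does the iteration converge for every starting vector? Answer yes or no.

Let D = diag(-5, 14, -12, -4); L, U the strict triangles.
Jacobi T = -D⁻¹(L+U): T[1,0] = -(-6)/(14) = +0.4286; T[1,1] = 0.
  T[0,:] = [+0.0000 +1.0000 -0.2000 +0.2000]
  T[1,:] = [+0.4286 +0.0000 +0.2857 +0.2143]
  T[2,:] = [+0.5000 +0.3333 +0.0000 +0.3333]
  T[3,:] = [-0.2500 +0.2500 +0.5000 +0.0000]
moduli |λ_i(T)| = 0.8993, 0.5185, 0.5185, 0.0566.
ρ(T) = max|λ| = 0.8993; 0.8993 < 1 ⇒ converges.

yes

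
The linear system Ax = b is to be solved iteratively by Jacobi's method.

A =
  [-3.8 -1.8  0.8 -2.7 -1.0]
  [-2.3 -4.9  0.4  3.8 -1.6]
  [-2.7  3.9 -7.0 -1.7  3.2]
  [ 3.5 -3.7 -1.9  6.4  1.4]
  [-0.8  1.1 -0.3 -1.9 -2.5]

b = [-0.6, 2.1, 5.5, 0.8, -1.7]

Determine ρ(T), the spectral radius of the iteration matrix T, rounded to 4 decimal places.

1.2289

Let D = diag(-3.8, -4.9, -7, 6.4, -2.5); L, U the strict triangles.
T_J = -D⁻¹(L+U): T[2,3] = -(-1.7)/(-7) = -0.2429; T[2,2] = 0.
  T[0,:] = [+0.0000  -0.4737  +0.2105  -0.7105  -0.2632]
  T[1,:] = [-0.4694  +0.0000  +0.0816  +0.7755  -0.3265]
  T[2,:] = [-0.3857  +0.5571  +0.0000  -0.2429  +0.4571]
  T[3,:] = [-0.5469  +0.5781  +0.2969  +0.0000  -0.2188]
  T[4,:] = [-0.3200  +0.4400  -0.1200  -0.7600  +0.0000]
|eigenvalues of T|: 1.2289, 0.8431, 0.4524, 0.4524, 0.4384.
ρ = 1.2289; 1.2289 > 1: divergent.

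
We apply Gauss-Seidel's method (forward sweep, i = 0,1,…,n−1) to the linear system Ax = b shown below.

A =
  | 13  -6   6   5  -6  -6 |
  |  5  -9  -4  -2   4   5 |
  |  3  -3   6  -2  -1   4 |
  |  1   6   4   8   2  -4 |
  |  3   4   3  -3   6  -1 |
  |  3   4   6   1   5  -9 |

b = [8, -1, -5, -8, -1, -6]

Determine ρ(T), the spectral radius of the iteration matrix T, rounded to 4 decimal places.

1.2916

A = D + L + U where D = diag(13, -9, 6, 8, 6, -9).
T_GS = -(D+L)⁻¹U: row 0 first, T[0,1] = -(-6)/(13) = +0.4615; later rows by forward substitution.
  T[0,:] = [+0.0000 +0.4615 -0.4615 -0.3846 +0.4615 +0.4615]
  T[1,:] = [+0.0000 +0.2564 -0.7009 -0.4359 +0.7009 +0.8120]
  T[2,:] = [+0.0000 -0.1026 -0.1197 +0.3077 +0.2863 -0.4915]
  T[3,:] = [+0.0000 -0.1987 +0.6432 +0.2212 -0.9765 +0.0791]
  T[4,:] = [+0.0000 -0.4498 +1.0794 +0.4396 -1.3294 -0.3202]
  T[5,:] = [+0.0000 -0.0725 +0.1260 +0.1520 -0.1908 +0.0180]
|eigenvalues of T|: 1.2916, 0.2337, 0.2337, 0.2289, 0.0588, 0.0000.
ρ = 1.2916; 1.2916 > 1 ⇒ diverges.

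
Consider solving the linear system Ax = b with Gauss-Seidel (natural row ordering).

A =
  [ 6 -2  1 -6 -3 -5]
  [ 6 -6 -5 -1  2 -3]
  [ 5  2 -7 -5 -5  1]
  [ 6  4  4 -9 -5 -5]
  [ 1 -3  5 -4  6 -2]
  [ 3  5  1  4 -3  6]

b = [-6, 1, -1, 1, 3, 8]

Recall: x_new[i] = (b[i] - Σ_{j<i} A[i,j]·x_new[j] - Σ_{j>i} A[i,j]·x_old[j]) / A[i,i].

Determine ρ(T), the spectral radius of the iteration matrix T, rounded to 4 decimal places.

Split A = D + L + U, D = diag(6, -6, -7, -9, 6, 6).
GS T = -(D+L)⁻¹U: row 0 first, T[0,4] = -(-3)/(6) = +0.5000; later rows by forward substitution.
  T[0,:] = [+0.0000, +0.3333, -0.1667, +1.0000, +0.5000, +0.8333]
  T[1,:] = [+0.0000, +0.3333, -1.0000, +0.8333, +0.8333, +0.3333]
  T[2,:] = [+0.0000, +0.3333, -0.4048, +0.2381, -0.1190, +0.8333]
  T[3,:] = [+0.0000, +0.5185, -0.7354, +1.1429, +0.0952, +0.5185]
  T[4,:] = [+0.0000, +0.1790, -0.6252, +0.8135, +0.4960, +0.0123]
  T[5,:] = [+0.0000, -0.7562, +1.1618, -1.5893, -0.7401, -1.1728]
eigenvalue magnitudes: 1.5082, 1.0628, 0.2525, 0.2131, 0.2131, 0.0000.
ρ(T) = max|λ| = 1.5082; 1.5082 > 1 ⇒ diverges.

1.5082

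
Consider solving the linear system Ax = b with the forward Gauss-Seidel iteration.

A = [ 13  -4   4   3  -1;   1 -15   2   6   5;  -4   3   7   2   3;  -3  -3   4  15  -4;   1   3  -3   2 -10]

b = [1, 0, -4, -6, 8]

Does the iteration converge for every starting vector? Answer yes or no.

Write A = D+L+U with D = diag(13, -15, 7, 15, -10).
GS T = -(D+L)⁻¹U: row 0 first, T[0,1] = -(-4)/(13) = +0.3077; later rows by forward substitution.
  T[0,:] = [+0.0000  +0.3077  -0.3077  -0.2308  +0.0769]
  T[1,:] = [+0.0000  +0.0205  +0.1128  +0.3846  +0.3385]
  T[2,:] = [+0.0000  +0.1670  -0.2242  -0.5824  -0.5297]
  T[3,:] = [+0.0000  +0.0211  +0.0208  +0.1861  +0.4910]
  T[4,:] = [+0.0000  -0.0090  +0.0745  +0.3042  +0.3663]
eigenvalue magnitudes: 0.6139, 0.2864, 0.0541, 0.0329, 0.0000.
ρ = 0.6139; 0.6139 < 1: convergent.

yes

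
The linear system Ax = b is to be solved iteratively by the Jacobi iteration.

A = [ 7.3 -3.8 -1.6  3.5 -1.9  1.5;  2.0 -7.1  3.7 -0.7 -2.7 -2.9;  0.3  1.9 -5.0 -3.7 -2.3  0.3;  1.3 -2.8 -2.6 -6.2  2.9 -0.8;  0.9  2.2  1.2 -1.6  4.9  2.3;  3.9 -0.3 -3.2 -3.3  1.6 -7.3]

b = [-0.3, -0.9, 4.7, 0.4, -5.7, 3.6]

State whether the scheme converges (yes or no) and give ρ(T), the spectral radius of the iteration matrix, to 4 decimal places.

no, ρ = 1.2933

A = D + L + U where D = diag(7.3, -7.1, -5, -6.2, 4.9, -7.3).
Jacobi: T = -D⁻¹(L+U), T[3,0] = -(1.3)/(-6.2) = +0.2097; T[3,3] = 0.
  T[0,:] = [+0.0000, +0.5205, +0.2192, -0.4795, +0.2603, -0.2055]
  T[1,:] = [+0.2817, +0.0000, +0.5211, -0.0986, -0.3803, -0.4085]
  T[2,:] = [+0.0600, +0.3800, +0.0000, -0.7400, -0.4600, +0.0600]
  T[3,:] = [+0.2097, -0.4516, -0.4194, +0.0000, +0.4677, -0.1290]
  T[4,:] = [-0.1837, -0.4490, -0.2449, +0.3265, +0.0000, -0.4694]
  T[5,:] = [+0.5342, -0.0411, -0.4384, -0.4521, +0.2192, +0.0000]
|eigenvalues of T|: 1.2933, 0.7179, 0.5739, 0.5739, 0.3608, 0.3608.
spectral radius ρ = 1.2933; 1.2933 > 1, so it fails to converge.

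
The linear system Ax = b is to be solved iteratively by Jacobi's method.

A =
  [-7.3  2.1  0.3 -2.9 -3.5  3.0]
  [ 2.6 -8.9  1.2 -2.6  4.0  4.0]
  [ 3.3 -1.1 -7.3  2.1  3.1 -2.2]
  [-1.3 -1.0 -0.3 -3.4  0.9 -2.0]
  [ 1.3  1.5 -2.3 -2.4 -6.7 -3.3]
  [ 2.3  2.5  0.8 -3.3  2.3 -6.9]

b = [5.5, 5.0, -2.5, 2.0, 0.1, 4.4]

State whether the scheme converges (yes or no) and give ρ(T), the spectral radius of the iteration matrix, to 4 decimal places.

Write A = D+L+U with D = diag(-7.3, -8.9, -7.3, -3.4, -6.7, -6.9).
Jacobi T = -D⁻¹(L+U): T[1,5] = -(4)/(-8.9) = +0.4494; T[1,1] = 0.
  T[0,:] = [+0.0000 +0.2877 +0.0411 -0.3973 -0.4795 +0.4110]
  T[1,:] = [+0.2921 +0.0000 +0.1348 -0.2921 +0.4494 +0.4494]
  T[2,:] = [+0.4521 -0.1507 +0.0000 +0.2877 +0.4247 -0.3014]
  T[3,:] = [-0.3824 -0.2941 -0.0882 +0.0000 +0.2647 -0.5882]
  T[4,:] = [+0.1940 +0.2239 -0.3433 -0.3582 +0.0000 -0.4925]
  T[5,:] = [+0.3333 +0.3623 +0.1159 -0.4783 +0.3333 +0.0000]
eigenvalue magnitudes: 1.1330, 0.7023, 0.7023, 0.4793, 0.2957, 0.1442.
spectral radius ρ = 1.1330; 1.1330 > 1: divergent.

no, ρ = 1.1330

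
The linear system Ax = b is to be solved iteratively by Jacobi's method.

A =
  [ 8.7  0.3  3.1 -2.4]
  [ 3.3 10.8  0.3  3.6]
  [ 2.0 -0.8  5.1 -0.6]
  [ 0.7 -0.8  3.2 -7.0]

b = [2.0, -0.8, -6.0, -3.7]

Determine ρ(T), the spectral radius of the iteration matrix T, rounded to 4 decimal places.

0.5568

Diagonal D = diag(8.7, 10.8, 5.1, -7); L, U strict lower/upper.
Jacobi: T = -D⁻¹(L+U), T[1,0] = -(3.3)/(10.8) = -0.3056; T[1,1] = 0.
  T[0,:] = [+0.0000  -0.0345  -0.3563  +0.2759]
  T[1,:] = [-0.3056  +0.0000  -0.0278  -0.3333]
  T[2,:] = [-0.3922  +0.1569  +0.0000  +0.1176]
  T[3,:] = [+0.1000  -0.1143  +0.4571  +0.0000]
moduli |λ_i(T)| = 0.5568, 0.3966, 0.3966, 0.1576.
ρ(T) = max|λ| = 0.5568; 0.5568 < 1: convergent.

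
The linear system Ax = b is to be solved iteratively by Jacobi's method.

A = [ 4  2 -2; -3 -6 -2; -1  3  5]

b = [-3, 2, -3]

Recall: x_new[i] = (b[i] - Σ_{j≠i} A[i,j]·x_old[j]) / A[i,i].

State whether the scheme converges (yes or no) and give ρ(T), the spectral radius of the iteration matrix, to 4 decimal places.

yes, ρ = 0.8719

Split A = D + L + U, D = diag(4, -6, 5).
Jacobi T = -D⁻¹(L+U): T[2,0] = -(-1)/(5) = +0.2000; T[2,2] = 0.
  T[0,:] = [+0.0000, -0.5000, +0.5000]
  T[1,:] = [-0.5000, +0.0000, -0.3333]
  T[2,:] = [+0.2000, -0.6000, +0.0000]
|eigenvalues of T|: 0.8719, 0.4585, 0.4585.
ρ = 0.8719; 0.8719 < 1: convergent.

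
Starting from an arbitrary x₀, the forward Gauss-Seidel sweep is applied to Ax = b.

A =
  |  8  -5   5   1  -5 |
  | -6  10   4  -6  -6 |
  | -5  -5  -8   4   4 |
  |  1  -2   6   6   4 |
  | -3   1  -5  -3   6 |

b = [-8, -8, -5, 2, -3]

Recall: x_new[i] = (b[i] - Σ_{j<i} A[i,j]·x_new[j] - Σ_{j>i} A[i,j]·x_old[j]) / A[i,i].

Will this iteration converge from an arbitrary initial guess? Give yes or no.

Diagonal D = diag(8, 10, -8, 6, 6); L, U strict lower/upper.
Gauss-Seidel: T = -(D+L)⁻¹U, row 0 first, T[0,4] = -(-5)/(8) = +0.6250; later rows by forward substitution.
  T[0,:] = [+0.0000 +0.6250 -0.6250 -0.1250 +0.6250]
  T[1,:] = [+0.0000 +0.3750 -0.7750 +0.5250 +0.9750]
  T[2,:] = [+0.0000 -0.6250 +0.8750 +0.2500 -0.5000]
  T[3,:] = [+0.0000 +0.6458 -1.0292 -0.0542 +0.0542]
  T[4,:] = [+0.0000 +0.0521 +0.0312 +0.0312 -0.2396]
|eigenvalues of T|: 1.4489, 0.4469, 0.2537, 0.2537, 0.0000.
ρ(T) = max|λ| = 1.4489; 1.4489 > 1, so it fails to converge.

no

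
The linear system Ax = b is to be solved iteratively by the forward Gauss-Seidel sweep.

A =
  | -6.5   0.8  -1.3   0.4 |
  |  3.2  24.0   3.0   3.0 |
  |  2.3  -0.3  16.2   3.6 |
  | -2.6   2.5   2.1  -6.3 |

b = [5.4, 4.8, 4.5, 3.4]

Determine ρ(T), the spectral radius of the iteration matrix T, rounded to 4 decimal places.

0.1864

A = D + L + U where D = diag(-6.5, 24, 16.2, -6.3).
GS T = -(D+L)⁻¹U: row 0 first, T[0,3] = -(0.4)/(-6.5) = +0.0615; later rows by forward substitution.
  T[0,:] = [+0.0000 +0.1231 -0.2000 +0.0615]
  T[1,:] = [+0.0000 -0.0164 -0.0983 -0.1332]
  T[2,:] = [+0.0000 -0.0178 +0.0266 -0.2334]
  T[3,:] = [+0.0000 -0.0632 +0.0524 -0.1561]
moduli |λ_i(T)| = 0.1864, 0.0870, 0.0870, 0.0000.
ρ = 0.1864; 0.1864 < 1: convergent.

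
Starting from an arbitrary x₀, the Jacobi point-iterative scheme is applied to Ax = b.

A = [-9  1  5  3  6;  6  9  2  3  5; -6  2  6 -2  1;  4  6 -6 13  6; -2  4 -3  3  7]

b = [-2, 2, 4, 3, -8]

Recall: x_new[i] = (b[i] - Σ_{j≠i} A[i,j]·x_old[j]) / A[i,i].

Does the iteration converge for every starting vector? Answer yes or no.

A = D + L + U where D = diag(-9, 9, 6, 13, 7).
T_J = -D⁻¹(L+U): T[1,4] = -(5)/(9) = -0.5556; T[1,1] = 0.
  T[0,:] = [+0.0000, +0.1111, +0.5556, +0.3333, +0.6667]
  T[1,:] = [-0.6667, +0.0000, -0.2222, -0.3333, -0.5556]
  T[2,:] = [+1.0000, -0.3333, +0.0000, +0.3333, -0.1667]
  T[3,:] = [-0.3077, -0.4615, +0.4615, +0.0000, -0.4615]
  T[4,:] = [+0.2857, -0.5714, +0.4286, -0.4286, +0.0000]
moduli |λ_i(T)| = 1.2453, 1.0475, 1.0475, 0.5144, 0.0203.
spectral radius ρ = 1.2453; 1.2453 > 1: divergent.

no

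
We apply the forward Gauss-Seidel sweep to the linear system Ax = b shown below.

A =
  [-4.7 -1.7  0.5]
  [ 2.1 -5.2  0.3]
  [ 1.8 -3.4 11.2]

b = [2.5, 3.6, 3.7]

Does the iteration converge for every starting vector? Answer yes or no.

Split A = D + L + U, D = diag(-4.7, -5.2, 11.2).
T_GS = -(D+L)⁻¹U: row 0 first, T[0,2] = -(0.5)/(-4.7) = +0.1064; later rows by forward substitution.
  T[0,:] = [+0.0000, -0.3617, +0.1064]
  T[1,:] = [+0.0000, -0.1461, +0.1007]
  T[2,:] = [+0.0000, +0.0138, +0.0135]
|λ(T)| sorted: 0.1543, 0.0217, 0.0000.
spectral radius ρ = 0.1543; 0.1543 < 1, so it converges for any x₀.

yes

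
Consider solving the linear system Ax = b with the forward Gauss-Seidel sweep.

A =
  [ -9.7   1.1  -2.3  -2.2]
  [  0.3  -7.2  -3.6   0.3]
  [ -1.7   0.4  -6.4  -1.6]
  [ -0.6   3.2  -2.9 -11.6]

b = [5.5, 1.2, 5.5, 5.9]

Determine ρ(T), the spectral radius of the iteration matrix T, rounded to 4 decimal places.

Split A = D + L + U, D = diag(-9.7, -7.2, -6.4, -11.6).
Gauss-Seidel: T = -(D+L)⁻¹U, row 0 first, T[0,1] = -(1.1)/(-9.7) = +0.1134; later rows by forward substitution.
  T[0,:] = [+0.0000 +0.1134 -0.2371 -0.2268]
  T[1,:] = [+0.0000 +0.0047 -0.5099 +0.0322]
  T[2,:] = [+0.0000 -0.0298 +0.0311 -0.1877]
  T[3,:] = [+0.0000 +0.0029 -0.1362 +0.0676]
|λ(T)| sorted: 0.2466, 0.1616, 0.0184, 0.0000.
ρ = 0.2466; 0.2466 < 1: convergent.

0.2466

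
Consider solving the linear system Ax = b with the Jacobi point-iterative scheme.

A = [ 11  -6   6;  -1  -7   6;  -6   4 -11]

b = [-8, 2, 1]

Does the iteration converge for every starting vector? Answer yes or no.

Write A = D+L+U with D = diag(11, -7, -11).
T_J = -D⁻¹(L+U): T[1,0] = -(-1)/(-7) = -0.1429; T[1,1] = 0.
  T[0,:] = [+0.0000  +0.5455  -0.5455]
  T[1,:] = [-0.1429  +0.0000  +0.8571]
  T[2,:] = [-0.5455  +0.3636  +0.0000]
|λ(T)| sorted: 0.8870, 0.5055, 0.5055.
ρ(T) = max|λ| = 0.8870; 0.8870 < 1 ⇒ converges.

yes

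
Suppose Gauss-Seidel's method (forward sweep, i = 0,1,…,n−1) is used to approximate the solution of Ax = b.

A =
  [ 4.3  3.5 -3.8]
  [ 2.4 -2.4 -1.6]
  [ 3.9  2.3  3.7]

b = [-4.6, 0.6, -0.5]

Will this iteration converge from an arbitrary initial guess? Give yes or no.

no

Split A = D + L + U, D = diag(4.3, -2.4, 3.7).
T_GS = -(D+L)⁻¹U: row 0 first, T[0,1] = -(3.5)/(4.3) = -0.8140; later rows by forward substitution.
  T[0,:] = [+0.0000  -0.8140  +0.8837]
  T[1,:] = [+0.0000  -0.8140  +0.2171]
  T[2,:] = [+0.0000  +1.3639  -1.0664]
eigenvalue magnitudes: 1.4987, 0.3816, 0.0000.
ρ(T) = max|λ| = 1.4987; 1.4987 > 1, so it fails to converge.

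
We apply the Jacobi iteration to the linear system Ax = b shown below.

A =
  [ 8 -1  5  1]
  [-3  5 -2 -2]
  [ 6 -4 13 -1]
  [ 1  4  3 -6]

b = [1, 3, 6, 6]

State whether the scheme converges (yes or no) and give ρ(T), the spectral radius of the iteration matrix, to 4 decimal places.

yes, ρ = 0.8345

A = D + L + U where D = diag(8, 5, 13, -6).
Jacobi T = -D⁻¹(L+U): T[3,0] = -(1)/(-6) = +0.1667; T[3,3] = 0.
  T[0,:] = [+0.0000 +0.1250 -0.6250 -0.1250]
  T[1,:] = [+0.6000 +0.0000 +0.4000 +0.4000]
  T[2,:] = [-0.4615 +0.3077 +0.0000 +0.0769]
  T[3,:] = [+0.1667 +0.6667 +0.5000 +0.0000]
moduli |λ_i(T)| = 0.8345, 0.6120, 0.6120, 0.3722.
ρ = 0.8345; 0.8345 < 1: convergent.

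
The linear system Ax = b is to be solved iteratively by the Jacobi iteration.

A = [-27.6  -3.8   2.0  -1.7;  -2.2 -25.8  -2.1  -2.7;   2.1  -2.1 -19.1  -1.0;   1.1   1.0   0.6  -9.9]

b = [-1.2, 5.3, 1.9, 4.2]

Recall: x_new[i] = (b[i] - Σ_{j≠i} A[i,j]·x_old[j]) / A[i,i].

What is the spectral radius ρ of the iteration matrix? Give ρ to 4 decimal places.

0.1979

A = D + L + U where D = diag(-27.6, -25.8, -19.1, -9.9).
Jacobi T = -D⁻¹(L+U): T[2,1] = -(-2.1)/(-19.1) = -0.1099; T[2,2] = 0.
  T[0,:] = [+0.0000  -0.1377  +0.0725  -0.0616]
  T[1,:] = [-0.0853  +0.0000  -0.0814  -0.1047]
  T[2,:] = [+0.1099  -0.1099  +0.0000  -0.0524]
  T[3,:] = [+0.1111  +0.1010  +0.0606  +0.0000]
|λ(T)| sorted: 0.1979, 0.1467, 0.1467, 0.0844.
spectral radius ρ = 0.1979; 0.1979 < 1: convergent.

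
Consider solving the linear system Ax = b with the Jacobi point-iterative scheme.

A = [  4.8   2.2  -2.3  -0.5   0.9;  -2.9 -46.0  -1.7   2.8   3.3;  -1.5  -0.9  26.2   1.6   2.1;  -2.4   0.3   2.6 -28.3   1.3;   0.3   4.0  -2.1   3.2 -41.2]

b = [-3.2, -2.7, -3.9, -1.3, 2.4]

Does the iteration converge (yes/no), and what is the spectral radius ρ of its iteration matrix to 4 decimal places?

yes, ρ = 0.2949

Let D = diag(4.8, -46, 26.2, -28.3, -41.2); L, U the strict triangles.
Jacobi: T = -D⁻¹(L+U), T[4,2] = -(-2.1)/(-41.2) = -0.0510; T[4,4] = 0.
  T[0,:] = [+0.0000, -0.4583, +0.4792, +0.1042, -0.1875]
  T[1,:] = [-0.0630, +0.0000, -0.0370, +0.0609, +0.0717]
  T[2,:] = [+0.0573, +0.0344, +0.0000, -0.0611, -0.0802]
  T[3,:] = [-0.0848, +0.0106, +0.0919, +0.0000, +0.0459]
  T[4,:] = [+0.0073, +0.0971, -0.0510, +0.0777, +0.0000]
|roots of det(T-λI)|: 0.2949, 0.1332, 0.1332, 0.0554, 0.0554.
ρ = 0.2949; 0.2949 < 1 ⇒ converges.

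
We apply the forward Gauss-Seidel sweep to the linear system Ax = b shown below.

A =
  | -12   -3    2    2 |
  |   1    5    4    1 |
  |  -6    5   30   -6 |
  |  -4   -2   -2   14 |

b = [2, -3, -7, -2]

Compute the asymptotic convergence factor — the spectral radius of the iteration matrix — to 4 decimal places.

0.4182

Diagonal D = diag(-12, 5, 30, 14); L, U strict lower/upper.
T_GS = -(D+L)⁻¹U: row 0 first, T[0,1] = -(-3)/(-12) = -0.2500; later rows by forward substitution.
  T[0,:] = [+0.0000, -0.2500, +0.1667, +0.1667]
  T[1,:] = [+0.0000, +0.0500, -0.8333, -0.2333]
  T[2,:] = [+0.0000, -0.0583, +0.1722, +0.2722]
  T[3,:] = [+0.0000, -0.0726, -0.0468, +0.0532]
|eigenvalues of T|: 0.4182, 0.1653, 0.1653, 0.0000.
spectral radius ρ = 0.4182; 0.4182 < 1, so it converges for any x₀.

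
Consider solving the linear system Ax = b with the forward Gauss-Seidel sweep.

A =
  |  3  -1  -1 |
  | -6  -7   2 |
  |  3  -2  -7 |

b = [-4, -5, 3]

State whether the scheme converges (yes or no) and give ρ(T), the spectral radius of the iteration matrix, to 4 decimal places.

A = D + L + U where D = diag(3, -7, -7).
Gauss-Seidel: T = -(D+L)⁻¹U, row 0 first, T[0,1] = -(-1)/(3) = +0.3333; later rows by forward substitution.
  T[0,:] = [+0.0000, +0.3333, +0.3333]
  T[1,:] = [+0.0000, -0.2857, -0.0000]
  T[2,:] = [+0.0000, +0.2245, +0.1429]
|eigenvalues of T|: 0.2857, 0.1429, 0.0000.
spectral radius ρ = 0.2857; 0.2857 < 1, so it converges for any x₀.

yes, ρ = 0.2857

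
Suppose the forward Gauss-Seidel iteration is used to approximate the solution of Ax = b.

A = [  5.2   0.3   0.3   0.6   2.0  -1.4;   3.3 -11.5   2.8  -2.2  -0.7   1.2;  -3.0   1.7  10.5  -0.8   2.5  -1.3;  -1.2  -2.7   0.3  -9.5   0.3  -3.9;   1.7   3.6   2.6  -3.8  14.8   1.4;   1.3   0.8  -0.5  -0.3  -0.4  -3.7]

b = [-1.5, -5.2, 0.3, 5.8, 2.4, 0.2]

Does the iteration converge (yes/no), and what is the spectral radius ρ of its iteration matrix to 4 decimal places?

yes, ρ = 0.5380

Write A = D+L+U with D = diag(5.2, -11.5, 10.5, -9.5, 14.8, -3.7).
Gauss-Seidel: T = -(D+L)⁻¹U, row 0 first, T[0,1] = -(0.3)/(5.2) = -0.0577; later rows by forward substitution.
  T[0,:] = [+0.0000, -0.0577, -0.0577, -0.1154, -0.3846, +0.2692]
  T[1,:] = [+0.0000, -0.0166, +0.2269, -0.2244, -0.1712, +0.1816]
  T[2,:] = [+0.0000, -0.0138, -0.0532, +0.0796, -0.3203, +0.1713]
  T[3,:] = [+0.0000, +0.0116, -0.0589, +0.0809, +0.1187, -0.4907]
  T[4,:] = [+0.0000, +0.0160, -0.0543, +0.0746, +0.1726, -0.3258]
  T[5,:] = [+0.0000, -0.0247, +0.0466, -0.1144, -0.1572, +0.1857]
eigenvalue magnitudes: 0.5380, 0.1626, 0.0596, 0.0493, 0.0044, 0.0000.
ρ = 0.5380; 0.5380 < 1 ⇒ converges.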